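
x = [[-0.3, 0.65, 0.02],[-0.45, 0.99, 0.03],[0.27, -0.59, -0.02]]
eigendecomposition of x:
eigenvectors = [[-0.49, -0.74, 0.11], [-0.75, -0.35, 0.02], [0.44, 0.58, 0.99]]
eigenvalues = [0.68, -0.01, -0.0]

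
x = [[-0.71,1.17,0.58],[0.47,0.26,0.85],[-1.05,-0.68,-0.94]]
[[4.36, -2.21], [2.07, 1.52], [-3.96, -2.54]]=x@[[0.54, 2.28], [3.53, -0.91], [1.06, 0.81]]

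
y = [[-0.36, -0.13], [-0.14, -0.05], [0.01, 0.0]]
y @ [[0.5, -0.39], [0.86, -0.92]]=[[-0.29, 0.26], [-0.11, 0.10], [0.00, -0.00]]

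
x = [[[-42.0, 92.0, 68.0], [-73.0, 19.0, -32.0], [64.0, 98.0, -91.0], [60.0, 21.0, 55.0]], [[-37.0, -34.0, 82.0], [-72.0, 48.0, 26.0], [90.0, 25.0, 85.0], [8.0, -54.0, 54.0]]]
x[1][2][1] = 25.0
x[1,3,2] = 54.0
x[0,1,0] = -73.0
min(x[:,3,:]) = -54.0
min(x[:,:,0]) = -73.0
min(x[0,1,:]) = -73.0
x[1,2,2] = 85.0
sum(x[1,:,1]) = -15.0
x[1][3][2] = 54.0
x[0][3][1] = 21.0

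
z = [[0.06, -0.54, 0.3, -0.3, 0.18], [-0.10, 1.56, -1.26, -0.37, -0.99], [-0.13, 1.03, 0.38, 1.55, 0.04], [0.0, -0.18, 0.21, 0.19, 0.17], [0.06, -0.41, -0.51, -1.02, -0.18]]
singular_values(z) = [2.42, 2.24, 0.14, 0.0, 0.0]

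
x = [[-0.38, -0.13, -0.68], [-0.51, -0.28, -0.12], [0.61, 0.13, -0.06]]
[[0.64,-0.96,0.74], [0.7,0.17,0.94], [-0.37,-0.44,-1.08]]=x @ [[-0.27, -0.42, -1.74], [-1.81, -0.61, -0.15], [-0.45, 1.76, -0.09]]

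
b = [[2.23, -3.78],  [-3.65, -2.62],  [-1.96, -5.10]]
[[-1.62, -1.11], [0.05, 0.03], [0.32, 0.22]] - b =[[-3.85,2.67], [3.70,2.65], [2.28,5.32]]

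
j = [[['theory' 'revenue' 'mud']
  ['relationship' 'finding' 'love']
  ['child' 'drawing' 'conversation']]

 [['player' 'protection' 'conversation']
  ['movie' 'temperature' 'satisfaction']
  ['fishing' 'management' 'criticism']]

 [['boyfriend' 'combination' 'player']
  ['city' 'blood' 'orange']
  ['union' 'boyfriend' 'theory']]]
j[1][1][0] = 'movie'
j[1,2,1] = 'management'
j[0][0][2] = 'mud'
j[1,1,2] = 'satisfaction'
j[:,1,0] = ['relationship', 'movie', 'city']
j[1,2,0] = 'fishing'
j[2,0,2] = 'player'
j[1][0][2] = 'conversation'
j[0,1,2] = 'love'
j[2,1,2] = 'orange'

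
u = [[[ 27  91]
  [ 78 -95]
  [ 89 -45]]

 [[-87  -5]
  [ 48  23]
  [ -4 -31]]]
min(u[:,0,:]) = -87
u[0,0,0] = 27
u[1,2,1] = -31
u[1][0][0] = -87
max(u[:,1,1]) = 23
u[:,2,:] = [[89, -45], [-4, -31]]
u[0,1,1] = -95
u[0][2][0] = 89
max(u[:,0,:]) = 91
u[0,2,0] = 89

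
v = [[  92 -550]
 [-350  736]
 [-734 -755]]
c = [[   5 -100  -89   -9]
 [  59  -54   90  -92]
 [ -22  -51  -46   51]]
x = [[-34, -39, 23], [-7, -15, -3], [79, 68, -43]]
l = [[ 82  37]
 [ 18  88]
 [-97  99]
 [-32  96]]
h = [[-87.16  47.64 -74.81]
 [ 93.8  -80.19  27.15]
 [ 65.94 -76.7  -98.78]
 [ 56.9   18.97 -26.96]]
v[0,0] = 92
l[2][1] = 99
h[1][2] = 27.15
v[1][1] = 736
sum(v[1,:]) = 386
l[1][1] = 88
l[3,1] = 96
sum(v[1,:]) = 386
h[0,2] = -74.81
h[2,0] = 65.94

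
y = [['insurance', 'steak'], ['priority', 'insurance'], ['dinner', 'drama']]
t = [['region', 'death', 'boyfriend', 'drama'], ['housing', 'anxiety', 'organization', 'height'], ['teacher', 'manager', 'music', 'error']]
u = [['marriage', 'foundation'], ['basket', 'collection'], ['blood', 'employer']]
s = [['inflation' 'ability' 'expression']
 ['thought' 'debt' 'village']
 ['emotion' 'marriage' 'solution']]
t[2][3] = 'error'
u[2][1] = 'employer'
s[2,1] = 'marriage'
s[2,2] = 'solution'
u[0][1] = 'foundation'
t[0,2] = 'boyfriend'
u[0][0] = 'marriage'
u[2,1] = 'employer'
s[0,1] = 'ability'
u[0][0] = 'marriage'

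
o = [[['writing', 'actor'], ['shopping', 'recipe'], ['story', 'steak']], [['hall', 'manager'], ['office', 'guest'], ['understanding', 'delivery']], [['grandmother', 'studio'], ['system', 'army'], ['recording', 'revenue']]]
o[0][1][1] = 'recipe'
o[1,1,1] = 'guest'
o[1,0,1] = 'manager'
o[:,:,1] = [['actor', 'recipe', 'steak'], ['manager', 'guest', 'delivery'], ['studio', 'army', 'revenue']]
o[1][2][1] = 'delivery'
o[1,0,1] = 'manager'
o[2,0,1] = 'studio'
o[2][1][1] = 'army'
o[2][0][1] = 'studio'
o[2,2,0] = 'recording'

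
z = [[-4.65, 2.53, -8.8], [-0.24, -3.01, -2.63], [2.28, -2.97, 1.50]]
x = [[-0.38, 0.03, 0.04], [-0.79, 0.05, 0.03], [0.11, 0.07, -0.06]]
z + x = [[-5.03, 2.56, -8.76], [-1.03, -2.96, -2.6], [2.39, -2.9, 1.44]]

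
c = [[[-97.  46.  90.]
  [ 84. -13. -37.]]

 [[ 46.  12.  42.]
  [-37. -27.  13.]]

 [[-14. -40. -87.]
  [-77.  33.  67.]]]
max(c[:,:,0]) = 84.0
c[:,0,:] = [[-97.0, 46.0, 90.0], [46.0, 12.0, 42.0], [-14.0, -40.0, -87.0]]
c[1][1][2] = 13.0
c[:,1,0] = [84.0, -37.0, -77.0]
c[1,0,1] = 12.0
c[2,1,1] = 33.0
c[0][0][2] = 90.0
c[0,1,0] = 84.0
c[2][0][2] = -87.0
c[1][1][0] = -37.0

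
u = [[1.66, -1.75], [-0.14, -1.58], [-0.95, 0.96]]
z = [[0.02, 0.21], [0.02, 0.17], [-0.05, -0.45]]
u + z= [[1.68, -1.54], [-0.12, -1.41], [-1.0, 0.51]]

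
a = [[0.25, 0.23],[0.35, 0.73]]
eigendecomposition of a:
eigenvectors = [[-0.87, -0.35], [0.50, -0.94]]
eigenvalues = [0.12, 0.86]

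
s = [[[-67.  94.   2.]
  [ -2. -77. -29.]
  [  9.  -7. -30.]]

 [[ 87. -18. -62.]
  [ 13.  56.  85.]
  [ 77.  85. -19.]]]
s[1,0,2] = -62.0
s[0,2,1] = -7.0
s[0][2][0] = 9.0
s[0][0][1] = 94.0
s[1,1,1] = 56.0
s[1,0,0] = 87.0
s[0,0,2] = 2.0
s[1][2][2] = -19.0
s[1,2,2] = -19.0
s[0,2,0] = 9.0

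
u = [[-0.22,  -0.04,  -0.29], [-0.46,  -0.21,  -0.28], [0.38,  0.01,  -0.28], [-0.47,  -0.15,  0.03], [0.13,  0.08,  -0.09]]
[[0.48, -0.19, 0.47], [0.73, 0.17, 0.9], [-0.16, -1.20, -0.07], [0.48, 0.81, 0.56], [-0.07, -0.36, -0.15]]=u @ [[-1.04, -1.76, -0.76], [-0.1, 0.52, -1.52], [-0.84, 1.91, -0.82]]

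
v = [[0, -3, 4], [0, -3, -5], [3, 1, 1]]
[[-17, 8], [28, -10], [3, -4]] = v @[[3, -2], [-1, 0], [-5, 2]]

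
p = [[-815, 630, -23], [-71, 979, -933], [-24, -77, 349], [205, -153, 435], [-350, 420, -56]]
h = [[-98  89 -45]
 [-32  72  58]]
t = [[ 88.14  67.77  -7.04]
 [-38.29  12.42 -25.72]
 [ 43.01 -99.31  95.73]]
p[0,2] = -23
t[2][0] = 43.01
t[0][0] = 88.14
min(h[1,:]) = -32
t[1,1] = 12.42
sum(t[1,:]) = -51.589999999999996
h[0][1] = 89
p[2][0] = -24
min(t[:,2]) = -25.72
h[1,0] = -32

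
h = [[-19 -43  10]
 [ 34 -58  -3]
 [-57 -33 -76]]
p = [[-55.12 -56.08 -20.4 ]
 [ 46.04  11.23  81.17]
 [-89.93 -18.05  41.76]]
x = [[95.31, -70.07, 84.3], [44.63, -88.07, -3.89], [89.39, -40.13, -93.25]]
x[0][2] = 84.3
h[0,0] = -19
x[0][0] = 95.31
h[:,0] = [-19, 34, -57]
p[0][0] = -55.12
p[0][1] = -56.08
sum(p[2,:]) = -66.22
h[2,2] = -76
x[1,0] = 44.63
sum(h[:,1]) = -134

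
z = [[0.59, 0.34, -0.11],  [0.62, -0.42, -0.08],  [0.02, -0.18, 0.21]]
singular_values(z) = [0.87, 0.57, 0.19]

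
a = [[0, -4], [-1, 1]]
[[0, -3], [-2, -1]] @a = [[3, -3], [1, 7]]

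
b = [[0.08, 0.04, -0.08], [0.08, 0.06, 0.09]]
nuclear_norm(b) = 0.25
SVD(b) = [[0.35,0.94], [0.94,-0.35]] @ diag([0.13673300611676392, 0.11749078703572036]) @ [[0.75,  0.51,  0.41], [0.40,  0.14,  -0.91]]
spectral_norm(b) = 0.14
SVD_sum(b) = [[0.04, 0.02, 0.02],[0.10, 0.07, 0.05]] + [[0.04,0.02,-0.1], [-0.02,-0.01,0.04]]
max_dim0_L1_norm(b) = 0.17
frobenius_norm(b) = 0.18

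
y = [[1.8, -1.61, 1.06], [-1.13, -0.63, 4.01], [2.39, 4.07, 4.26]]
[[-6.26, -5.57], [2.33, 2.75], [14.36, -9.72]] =y@[[-1.02, -3.18], [3.28, -0.26], [0.81, -0.25]]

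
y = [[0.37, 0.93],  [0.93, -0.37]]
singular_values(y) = [1.0, 1.0]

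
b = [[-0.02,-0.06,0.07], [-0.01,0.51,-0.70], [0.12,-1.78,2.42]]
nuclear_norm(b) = 3.17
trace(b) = 2.91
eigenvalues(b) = [(2.94+0j), (-0.01+0.01j), (-0.01-0.01j)]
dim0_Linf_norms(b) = [0.12, 1.78, 2.42]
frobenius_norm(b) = 3.13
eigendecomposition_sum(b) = [[0.00-0.00j, (-0.05-0j), (0.07+0j)], [(-0.03+0j), (0.51+0j), -0.70+0.00j], [0.10-0.00j, -1.78-0.00j, (2.42+0j)]] + [[-0.01-0.00j, (-0-0.01j), -0.00-0.00j], [(0.01+0.02j), (-0+0.01j), (-0+0j)], [(0.01+0.01j), (-0+0.01j), (-0+0j)]] + [[(-0.01+0j),(-0+0.01j),-0.00+0.00j], [(0.01-0.02j),(-0-0.01j),(-0-0j)], [0.01-0.01j,(-0-0.01j),-0.00-0.00j]]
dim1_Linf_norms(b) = [0.07, 0.7, 2.42]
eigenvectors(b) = [[-0.03+0.00j,(0.33-0.32j),0.33+0.32j], [0.28+0.00j,-0.71+0.00j,-0.71-0.00j], [-0.96+0.00j,(-0.53+0.01j),(-0.53-0.01j)]]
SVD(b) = [[0.03, 0.72, 0.7], [-0.28, -0.67, 0.69], [0.96, -0.21, 0.18]] @ diag([3.1300368878453564, 0.033352558418860805, 0.007529115105711227]) @ [[0.04, -0.59, 0.81], [-1.0, -0.08, -0.01], [0.07, -0.8, -0.59]]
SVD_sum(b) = [[0.00, -0.05, 0.07], [-0.03, 0.51, -0.7], [0.11, -1.78, 2.42]] + [[-0.02, -0.0, -0.00], [0.02, 0.0, 0.0], [0.01, 0.0, 0.0]] + [[0.0, -0.0, -0.0], [0.0, -0.0, -0.0], [0.0, -0.00, -0.00]]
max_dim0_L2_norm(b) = 2.52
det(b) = 0.00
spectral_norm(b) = 3.13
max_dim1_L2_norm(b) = 3.01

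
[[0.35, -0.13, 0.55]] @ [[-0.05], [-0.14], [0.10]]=[[0.06]]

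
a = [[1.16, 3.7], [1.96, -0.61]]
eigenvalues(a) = [3.11, -2.56]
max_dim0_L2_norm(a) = 3.75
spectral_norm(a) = 3.88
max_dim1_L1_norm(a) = 4.86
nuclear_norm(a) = 5.93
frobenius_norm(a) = 4.39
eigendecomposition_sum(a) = [[2.04, 2.03], [1.08, 1.07]] + [[-0.88, 1.67],  [0.88, -1.68]]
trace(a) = 0.55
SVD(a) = [[-1.00,-0.00], [-0.00,1.0]] @ diag([3.877579846130989, 2.0527236874160075]) @ [[-0.3, -0.95],[0.95, -0.3]]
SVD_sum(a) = [[1.16, 3.70], [0.0, 0.01]] + [[-0.00, 0.0], [1.96, -0.62]]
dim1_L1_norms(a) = [4.86, 2.57]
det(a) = -7.96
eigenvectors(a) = [[0.88,-0.71],[0.47,0.71]]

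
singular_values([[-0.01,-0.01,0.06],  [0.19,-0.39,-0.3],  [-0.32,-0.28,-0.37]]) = [0.68, 0.37, 0.05]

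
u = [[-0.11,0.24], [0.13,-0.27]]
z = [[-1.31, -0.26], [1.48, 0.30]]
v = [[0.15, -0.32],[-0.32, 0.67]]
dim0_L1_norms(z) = [2.79, 0.56]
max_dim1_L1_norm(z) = 1.78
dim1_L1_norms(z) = [1.57, 1.78]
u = z @ v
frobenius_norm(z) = 2.02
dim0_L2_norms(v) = [0.35, 0.74]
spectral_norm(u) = 0.40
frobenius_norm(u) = 0.40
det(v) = -0.00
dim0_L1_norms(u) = [0.24, 0.51]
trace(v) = 0.82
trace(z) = -1.01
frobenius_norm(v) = 0.82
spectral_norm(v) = 0.82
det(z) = -0.01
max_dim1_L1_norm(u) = 0.4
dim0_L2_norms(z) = [1.98, 0.4]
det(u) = -0.00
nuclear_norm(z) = 2.02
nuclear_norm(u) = 0.40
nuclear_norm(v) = 0.82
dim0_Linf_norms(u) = [0.13, 0.27]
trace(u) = -0.38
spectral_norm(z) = 2.02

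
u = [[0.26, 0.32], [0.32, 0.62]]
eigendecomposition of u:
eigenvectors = [[-0.86, -0.5], [0.50, -0.86]]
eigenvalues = [0.07, 0.81]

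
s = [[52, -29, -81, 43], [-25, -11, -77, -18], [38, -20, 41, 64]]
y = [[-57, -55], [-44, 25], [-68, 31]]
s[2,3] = 64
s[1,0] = -25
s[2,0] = 38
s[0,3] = 43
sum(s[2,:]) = 123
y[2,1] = 31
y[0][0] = -57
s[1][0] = -25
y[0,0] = -57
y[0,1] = -55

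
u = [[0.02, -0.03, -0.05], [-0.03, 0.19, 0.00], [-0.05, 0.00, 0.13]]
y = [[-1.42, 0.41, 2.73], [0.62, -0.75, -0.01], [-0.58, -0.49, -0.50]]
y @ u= [[-0.18, 0.12, 0.43], [0.04, -0.16, -0.03], [0.03, -0.08, -0.04]]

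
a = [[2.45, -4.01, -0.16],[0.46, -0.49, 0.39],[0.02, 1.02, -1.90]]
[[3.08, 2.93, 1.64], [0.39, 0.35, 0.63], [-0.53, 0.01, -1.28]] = a@ [[0.24,0.51,0.83], [-0.62,-0.41,0.07], [-0.05,-0.22,0.72]]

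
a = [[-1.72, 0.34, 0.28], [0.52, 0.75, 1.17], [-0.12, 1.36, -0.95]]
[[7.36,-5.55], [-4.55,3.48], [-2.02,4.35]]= a@ [[-4.77, 3.73], [-2.17, 3.07], [-0.38, -0.65]]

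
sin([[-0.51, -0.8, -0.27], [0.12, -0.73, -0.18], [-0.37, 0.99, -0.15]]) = [[-0.48, -0.73, -0.23], [0.12, -0.73, -0.17], [-0.33, 0.98, -0.15]]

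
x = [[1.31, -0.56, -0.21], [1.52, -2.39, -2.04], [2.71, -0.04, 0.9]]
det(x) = -0.41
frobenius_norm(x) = 4.73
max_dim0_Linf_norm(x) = 2.71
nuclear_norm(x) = 6.63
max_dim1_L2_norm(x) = 3.49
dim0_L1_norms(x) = [5.54, 2.99, 3.15]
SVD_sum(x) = [[1.04,-0.77,-0.47], [2.4,-1.78,-1.10], [1.32,-0.98,-0.6]] + [[0.27, 0.18, 0.29], [-0.88, -0.6, -0.95], [1.39, 0.95, 1.50]] + [[0.01,0.03,-0.02], [-0.0,-0.01,0.01], [-0.00,-0.01,0.01]]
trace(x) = -0.18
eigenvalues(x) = [-1.82, 1.49, 0.15]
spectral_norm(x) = 3.89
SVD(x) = [[-0.35, 0.16, -0.92], [-0.82, -0.53, 0.22], [-0.45, 0.83, 0.32]] @ diag([3.887937144600933, 2.701114545741283, 0.0390508696089051]) @ [[-0.75, 0.56, 0.34], [0.62, 0.42, 0.66], [-0.23, -0.71, 0.66]]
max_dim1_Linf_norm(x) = 2.71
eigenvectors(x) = [[-0.16,  -0.19,  -0.20], [-0.98,  0.4,  -0.68], [0.15,  -0.90,  0.7]]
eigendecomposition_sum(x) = [[0.45,-0.43,-0.29],[2.69,-2.53,-1.69],[-0.41,0.39,0.26]] + [[0.74, -0.11, 0.11],[-1.56, 0.23, -0.23],[3.51, -0.51, 0.52]] + [[0.11,  -0.02,  -0.03], [0.38,  -0.08,  -0.12], [-0.39,  0.08,  0.12]]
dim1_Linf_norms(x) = [1.31, 2.39, 2.71]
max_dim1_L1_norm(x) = 5.95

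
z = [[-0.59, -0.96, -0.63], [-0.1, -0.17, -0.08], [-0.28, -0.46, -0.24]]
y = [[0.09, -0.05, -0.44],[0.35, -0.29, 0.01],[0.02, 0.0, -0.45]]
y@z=[[0.08, 0.12, 0.05], [-0.18, -0.29, -0.2], [0.11, 0.19, 0.1]]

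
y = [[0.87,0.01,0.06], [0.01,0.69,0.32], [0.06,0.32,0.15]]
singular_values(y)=[0.89, 0.82, 0.0]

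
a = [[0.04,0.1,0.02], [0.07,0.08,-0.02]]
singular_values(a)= [0.15, 0.04]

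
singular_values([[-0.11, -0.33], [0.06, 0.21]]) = [0.41, 0.01]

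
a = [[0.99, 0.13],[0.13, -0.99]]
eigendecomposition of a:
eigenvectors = [[1.00, -0.07], [0.07, 1.00]]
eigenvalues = [1.0, -1.0]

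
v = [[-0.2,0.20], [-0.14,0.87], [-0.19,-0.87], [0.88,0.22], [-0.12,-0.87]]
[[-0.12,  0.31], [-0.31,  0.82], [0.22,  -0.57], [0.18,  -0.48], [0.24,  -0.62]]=v @ [[0.28,-0.75], [-0.31,0.82]]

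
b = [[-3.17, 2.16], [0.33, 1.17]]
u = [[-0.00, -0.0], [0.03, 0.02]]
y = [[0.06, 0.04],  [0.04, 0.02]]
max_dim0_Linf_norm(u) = 0.03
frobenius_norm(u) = 0.04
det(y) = -0.00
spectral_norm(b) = 3.86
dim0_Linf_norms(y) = [0.06, 0.04]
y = b @ u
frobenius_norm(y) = 0.08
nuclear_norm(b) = 5.00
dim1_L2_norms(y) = [0.07, 0.04]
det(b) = -4.42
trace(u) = 0.02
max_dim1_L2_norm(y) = 0.07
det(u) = 0.00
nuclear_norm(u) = 0.04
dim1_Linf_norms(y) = [0.06, 0.04]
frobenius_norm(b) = 4.02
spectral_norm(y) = 0.08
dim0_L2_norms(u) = [0.03, 0.02]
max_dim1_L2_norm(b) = 3.84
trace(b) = -2.00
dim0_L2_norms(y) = [0.07, 0.04]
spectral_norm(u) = 0.04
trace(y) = 0.08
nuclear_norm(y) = 0.09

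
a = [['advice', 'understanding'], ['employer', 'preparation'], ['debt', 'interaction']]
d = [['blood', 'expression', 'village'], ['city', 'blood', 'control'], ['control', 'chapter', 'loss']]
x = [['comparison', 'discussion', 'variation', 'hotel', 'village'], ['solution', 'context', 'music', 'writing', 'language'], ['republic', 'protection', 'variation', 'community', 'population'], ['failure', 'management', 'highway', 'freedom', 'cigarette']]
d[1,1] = 'blood'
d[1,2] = 'control'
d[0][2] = 'village'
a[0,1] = 'understanding'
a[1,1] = 'preparation'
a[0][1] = 'understanding'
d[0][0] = 'blood'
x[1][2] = 'music'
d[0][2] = 'village'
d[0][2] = 'village'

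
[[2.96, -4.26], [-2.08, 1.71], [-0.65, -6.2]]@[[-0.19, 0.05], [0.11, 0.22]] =[[-1.03, -0.79],[0.58, 0.27],[-0.56, -1.4]]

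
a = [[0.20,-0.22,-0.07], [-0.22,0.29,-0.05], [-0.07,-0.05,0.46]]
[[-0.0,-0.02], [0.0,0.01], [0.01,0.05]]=a@[[-0.02, -0.1], [-0.01, -0.04], [0.01, 0.09]]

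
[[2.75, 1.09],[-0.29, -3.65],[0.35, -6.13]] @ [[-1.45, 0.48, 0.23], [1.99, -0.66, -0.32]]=[[-1.82, 0.6, 0.28],[-6.84, 2.27, 1.1],[-12.71, 4.21, 2.04]]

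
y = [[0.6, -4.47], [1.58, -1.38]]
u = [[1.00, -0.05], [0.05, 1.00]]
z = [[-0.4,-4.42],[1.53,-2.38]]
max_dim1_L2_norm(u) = 1.0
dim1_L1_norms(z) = [4.82, 3.91]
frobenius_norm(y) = 4.97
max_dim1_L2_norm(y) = 4.51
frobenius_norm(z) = 5.26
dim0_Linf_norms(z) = [1.53, 4.42]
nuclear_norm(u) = 2.00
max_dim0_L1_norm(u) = 1.05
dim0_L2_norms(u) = [1.0, 1.0]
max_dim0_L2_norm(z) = 5.02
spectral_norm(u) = 1.00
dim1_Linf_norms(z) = [4.42, 2.38]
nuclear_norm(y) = 6.10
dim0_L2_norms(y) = [1.69, 4.68]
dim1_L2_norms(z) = [4.44, 2.83]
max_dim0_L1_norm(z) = 6.8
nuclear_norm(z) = 6.57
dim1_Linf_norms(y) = [4.47, 1.58]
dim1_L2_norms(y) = [4.51, 2.1]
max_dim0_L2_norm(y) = 4.68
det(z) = 7.71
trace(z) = -2.78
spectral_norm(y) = 4.80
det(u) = 1.00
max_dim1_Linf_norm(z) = 4.42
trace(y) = -0.78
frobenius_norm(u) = 1.42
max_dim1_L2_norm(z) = 4.44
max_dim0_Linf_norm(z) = 4.42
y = z + u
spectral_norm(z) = 5.04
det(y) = 6.23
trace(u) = 2.00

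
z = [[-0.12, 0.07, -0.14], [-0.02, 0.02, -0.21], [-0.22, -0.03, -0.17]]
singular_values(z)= [0.37, 0.14, 0.07]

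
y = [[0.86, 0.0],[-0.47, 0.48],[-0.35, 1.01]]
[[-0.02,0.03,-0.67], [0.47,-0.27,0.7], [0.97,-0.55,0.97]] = y @ [[-0.02,0.04,-0.78], [0.95,-0.53,0.69]]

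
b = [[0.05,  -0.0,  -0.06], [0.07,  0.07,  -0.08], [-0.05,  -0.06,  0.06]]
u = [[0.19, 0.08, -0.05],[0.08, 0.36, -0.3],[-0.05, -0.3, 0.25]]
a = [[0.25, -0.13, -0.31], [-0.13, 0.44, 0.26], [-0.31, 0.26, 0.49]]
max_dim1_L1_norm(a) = 1.06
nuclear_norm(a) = 1.18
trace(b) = 0.18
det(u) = -0.00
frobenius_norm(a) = 0.93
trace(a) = 1.18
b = u @ a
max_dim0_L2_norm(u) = 0.48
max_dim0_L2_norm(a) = 0.64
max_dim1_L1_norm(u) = 0.74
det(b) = 0.00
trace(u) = 0.80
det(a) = 0.01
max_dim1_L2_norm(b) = 0.13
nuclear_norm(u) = 0.80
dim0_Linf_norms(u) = [0.19, 0.36, 0.3]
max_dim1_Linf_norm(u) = 0.36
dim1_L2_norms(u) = [0.21, 0.48, 0.39]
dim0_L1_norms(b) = [0.17, 0.13, 0.2]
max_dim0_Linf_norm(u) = 0.36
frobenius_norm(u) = 0.65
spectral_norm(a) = 0.89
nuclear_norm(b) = 0.22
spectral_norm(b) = 0.17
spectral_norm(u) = 0.63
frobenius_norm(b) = 0.18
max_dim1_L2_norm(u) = 0.48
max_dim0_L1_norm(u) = 0.74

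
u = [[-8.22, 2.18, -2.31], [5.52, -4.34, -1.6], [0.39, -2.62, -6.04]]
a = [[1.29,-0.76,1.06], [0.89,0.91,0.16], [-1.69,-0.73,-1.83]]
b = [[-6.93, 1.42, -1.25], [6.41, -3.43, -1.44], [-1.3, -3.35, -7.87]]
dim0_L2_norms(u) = [9.91, 5.52, 6.66]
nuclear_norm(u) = 19.20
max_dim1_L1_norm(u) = 12.71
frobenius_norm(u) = 13.15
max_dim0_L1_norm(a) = 3.87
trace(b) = -18.23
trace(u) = -18.60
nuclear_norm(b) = 19.52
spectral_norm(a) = 3.12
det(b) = -46.93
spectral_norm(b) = 10.04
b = u + a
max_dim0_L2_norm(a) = 2.3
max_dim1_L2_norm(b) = 8.65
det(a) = -2.09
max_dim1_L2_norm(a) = 2.6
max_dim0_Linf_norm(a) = 1.83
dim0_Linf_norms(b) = [6.93, 3.43, 7.87]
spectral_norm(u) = 10.91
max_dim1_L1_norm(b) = 12.52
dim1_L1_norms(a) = [3.11, 1.96, 4.25]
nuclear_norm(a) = 4.95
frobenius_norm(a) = 3.43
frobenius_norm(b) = 13.47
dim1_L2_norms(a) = [1.83, 1.28, 2.6]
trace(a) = 0.37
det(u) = -80.20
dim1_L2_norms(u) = [8.81, 7.2, 6.6]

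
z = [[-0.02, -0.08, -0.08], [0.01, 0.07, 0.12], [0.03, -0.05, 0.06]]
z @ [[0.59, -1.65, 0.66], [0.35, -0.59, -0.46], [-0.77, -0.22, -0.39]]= [[0.02, 0.10, 0.05], [-0.06, -0.08, -0.07], [-0.05, -0.03, 0.02]]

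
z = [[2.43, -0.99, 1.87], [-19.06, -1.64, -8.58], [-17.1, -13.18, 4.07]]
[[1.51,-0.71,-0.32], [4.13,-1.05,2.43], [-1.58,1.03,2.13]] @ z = [[22.67, 3.89, 7.61], [-11.5, -34.39, 26.62], [-59.89, -28.2, -3.12]]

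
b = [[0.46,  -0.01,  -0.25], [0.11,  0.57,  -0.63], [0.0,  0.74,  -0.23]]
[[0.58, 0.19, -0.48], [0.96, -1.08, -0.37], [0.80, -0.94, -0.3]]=b @ [[1.01, 0.95, -1.02],[0.92, -0.95, -0.39],[-0.51, 1.02, 0.06]]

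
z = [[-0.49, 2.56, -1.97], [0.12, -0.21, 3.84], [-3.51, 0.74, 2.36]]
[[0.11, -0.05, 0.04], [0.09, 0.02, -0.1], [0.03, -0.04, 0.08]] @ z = [[-0.2, 0.32, -0.31], [0.31, 0.15, -0.34], [-0.30, 0.14, -0.02]]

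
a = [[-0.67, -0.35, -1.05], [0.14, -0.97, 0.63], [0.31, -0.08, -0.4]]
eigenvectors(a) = [[0.83+0.00j, (0.83-0j), (-0.49+0j)], [-0.21-0.28j, -0.21+0.28j, (-0.86+0j)], [(-0.05-0.42j), -0.05+0.42j, (0.14+0j)]]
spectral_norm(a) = 1.42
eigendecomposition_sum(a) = [[-0.29+0.25j, (0.05-0.2j), -0.68-0.38j],[0.16+0.03j, (-0.08+0.03j), 0.04+0.33j],[0.14+0.13j, (-0.1-0.02j), -0.16+0.36j]] + [[-0.29-0.25j, (0.05+0.2j), -0.68+0.38j], [0.16-0.03j, (-0.08-0.03j), (0.04-0.33j)], [(0.14-0.13j), -0.10+0.02j, -0.16-0.36j]] + [[(-0.1-0j), (-0.45+0j), 0.31-0.00j], [(-0.18-0j), -0.81+0.00j, (0.55-0j)], [(0.03+0j), (0.13-0j), -0.09+0.00j]]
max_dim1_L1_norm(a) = 2.07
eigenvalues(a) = [(-0.52+0.65j), (-0.52-0.65j), (-0.99+0j)]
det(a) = -0.69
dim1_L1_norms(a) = [2.07, 1.74, 0.79]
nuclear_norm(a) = 2.92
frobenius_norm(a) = 1.81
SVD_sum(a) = [[-0.47, 0.20, -1.04], [0.32, -0.13, 0.71], [-0.09, 0.04, -0.2]] + [[-0.14,  -0.56,  -0.04], [-0.21,  -0.83,  -0.06], [-0.01,  -0.03,  -0.00]] + [[-0.06, 0.01, 0.03], [0.02, -0.01, -0.01], [0.41, -0.09, -0.20]]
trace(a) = -2.04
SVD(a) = [[-0.82, -0.56, -0.15], [0.56, -0.83, 0.06], [-0.15, -0.03, 0.99]] @ diag([1.4153208437234681, 1.0352130462509865, 0.46797527519479337]) @ [[0.41, -0.17, 0.9],[0.24, 0.97, 0.08],[0.88, -0.18, -0.44]]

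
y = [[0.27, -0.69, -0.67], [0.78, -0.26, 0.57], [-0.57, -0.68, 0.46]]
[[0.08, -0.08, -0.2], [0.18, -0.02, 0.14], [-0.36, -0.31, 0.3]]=y@[[0.36, 0.14, -0.12], [0.14, 0.27, -0.1], [-0.12, -0.10, 0.36]]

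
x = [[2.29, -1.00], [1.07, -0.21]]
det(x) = 0.59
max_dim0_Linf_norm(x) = 2.29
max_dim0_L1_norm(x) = 3.36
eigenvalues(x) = [1.74, 0.34]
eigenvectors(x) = [[0.88, 0.46], [0.48, 0.89]]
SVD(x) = [[-0.92, -0.39], [-0.39, 0.92]] @ diag([2.717740734632937, 0.21676092663767837]) @ [[-0.93,  0.37], [0.37,  0.93]]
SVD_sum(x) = [[2.32, -0.92], [1.00, -0.4]] + [[-0.03,-0.08],[0.07,0.19]]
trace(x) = 2.08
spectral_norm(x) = 2.72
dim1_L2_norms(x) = [2.5, 1.09]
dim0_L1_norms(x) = [3.36, 1.21]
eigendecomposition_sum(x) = [[2.42, -1.24], [1.33, -0.68]] + [[-0.13,  0.24], [-0.26,  0.47]]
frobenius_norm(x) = 2.73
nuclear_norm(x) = 2.93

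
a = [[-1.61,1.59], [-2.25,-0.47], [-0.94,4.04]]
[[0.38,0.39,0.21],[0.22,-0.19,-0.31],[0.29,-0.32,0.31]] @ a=[[-1.69, 1.27], [0.36, -0.81], [-0.04, 1.86]]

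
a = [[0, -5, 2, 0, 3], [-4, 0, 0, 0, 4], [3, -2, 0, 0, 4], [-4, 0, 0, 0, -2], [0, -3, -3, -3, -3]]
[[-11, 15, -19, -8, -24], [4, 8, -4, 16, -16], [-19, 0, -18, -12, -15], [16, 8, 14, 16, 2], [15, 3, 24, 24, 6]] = a @ [[-3, -2, -2, -4, 1], [1, -3, 0, 0, 3], [0, 0, -5, -4, 0], [-4, 2, 0, -4, -2], [-2, 0, -3, 0, -3]]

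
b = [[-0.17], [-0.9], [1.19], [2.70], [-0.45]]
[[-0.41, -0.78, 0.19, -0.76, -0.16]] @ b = [[-0.98]]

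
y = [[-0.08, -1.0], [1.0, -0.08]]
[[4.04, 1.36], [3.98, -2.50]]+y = [[3.96, 0.36], [4.98, -2.58]]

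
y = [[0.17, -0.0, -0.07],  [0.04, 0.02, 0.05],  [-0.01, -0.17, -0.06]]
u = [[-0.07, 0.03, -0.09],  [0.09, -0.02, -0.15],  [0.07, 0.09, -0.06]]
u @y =[[-0.01, 0.02, 0.01],[0.02, 0.03, 0.00],[0.02, 0.01, 0.00]]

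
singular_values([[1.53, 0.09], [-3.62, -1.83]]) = [4.3, 0.58]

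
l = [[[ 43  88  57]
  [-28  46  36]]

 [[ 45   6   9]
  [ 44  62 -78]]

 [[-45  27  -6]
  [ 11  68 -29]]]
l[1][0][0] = 45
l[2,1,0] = 11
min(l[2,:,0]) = -45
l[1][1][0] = 44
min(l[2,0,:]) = -45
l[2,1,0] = 11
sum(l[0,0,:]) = 188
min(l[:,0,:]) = -45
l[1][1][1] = 62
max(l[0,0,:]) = 88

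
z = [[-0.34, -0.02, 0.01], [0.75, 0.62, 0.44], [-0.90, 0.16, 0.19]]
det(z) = 0.001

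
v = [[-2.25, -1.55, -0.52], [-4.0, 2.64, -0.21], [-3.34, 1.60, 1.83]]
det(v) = -25.317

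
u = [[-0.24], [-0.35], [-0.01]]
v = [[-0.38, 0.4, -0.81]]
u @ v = [[0.09, -0.10, 0.19], [0.13, -0.14, 0.28], [0.00, -0.0, 0.01]]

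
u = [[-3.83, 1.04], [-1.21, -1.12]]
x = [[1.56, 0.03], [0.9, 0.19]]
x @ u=[[-6.01,1.59], [-3.68,0.72]]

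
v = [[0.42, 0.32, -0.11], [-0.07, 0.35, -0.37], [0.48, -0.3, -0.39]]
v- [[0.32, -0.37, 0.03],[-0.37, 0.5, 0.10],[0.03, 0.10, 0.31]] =[[0.10, 0.69, -0.14], [0.30, -0.15, -0.47], [0.45, -0.40, -0.70]]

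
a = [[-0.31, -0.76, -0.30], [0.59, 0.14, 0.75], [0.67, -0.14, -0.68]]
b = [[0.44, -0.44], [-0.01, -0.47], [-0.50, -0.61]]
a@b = [[0.02, 0.68], [-0.12, -0.78], [0.64, 0.19]]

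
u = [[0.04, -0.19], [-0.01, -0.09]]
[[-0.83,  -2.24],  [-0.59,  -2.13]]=u @ [[6.8, 36.81],[5.78, 19.56]]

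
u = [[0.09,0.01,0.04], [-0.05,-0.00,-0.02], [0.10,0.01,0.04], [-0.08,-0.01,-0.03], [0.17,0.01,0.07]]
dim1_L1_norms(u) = [0.14, 0.07, 0.15, 0.12, 0.25]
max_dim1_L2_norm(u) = 0.18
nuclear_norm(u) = 0.27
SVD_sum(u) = [[0.09, 0.01, 0.04], [-0.05, -0.00, -0.02], [0.10, 0.01, 0.04], [-0.08, -0.01, -0.03], [0.17, 0.01, 0.07]] + [[-0.00,0.00,-0.00], [-0.00,0.00,-0.0], [-0.00,0.0,-0.00], [0.00,-0.0,0.00], [0.0,-0.00,0.0]] + [[-0.0, 0.00, 0.0],[-0.00, 0.00, 0.00],[0.00, -0.00, -0.00],[-0.0, 0.0, 0.0],[-0.0, 0.00, 0.0]]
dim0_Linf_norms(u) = [0.17, 0.01, 0.07]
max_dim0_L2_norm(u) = 0.24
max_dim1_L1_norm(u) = 0.25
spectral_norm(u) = 0.26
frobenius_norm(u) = 0.26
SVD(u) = [[-0.39,-0.35,-0.77], [0.21,-0.53,-0.19], [-0.42,-0.3,0.19], [0.34,0.54,-0.57], [-0.72,0.46,-0.02]] @ diag([0.25618427081885103, 0.007330927849787076, 0.003984580514288728]) @ [[-0.92, -0.07, -0.38], [0.04, -0.99, 0.10], [0.38, -0.07, -0.92]]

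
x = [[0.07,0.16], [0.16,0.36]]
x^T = [[0.07, 0.16], [0.16, 0.36]]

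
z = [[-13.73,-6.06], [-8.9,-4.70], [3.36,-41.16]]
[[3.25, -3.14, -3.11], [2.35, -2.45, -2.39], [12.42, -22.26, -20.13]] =z @ [[-0.1, -0.01, 0.01],[-0.31, 0.54, 0.49]]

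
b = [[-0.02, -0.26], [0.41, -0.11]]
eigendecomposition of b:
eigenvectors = [[0.09+0.62j, (0.09-0.62j)], [0.78+0.00j, (0.78-0j)]]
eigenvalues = [(-0.06+0.32j), (-0.06-0.32j)]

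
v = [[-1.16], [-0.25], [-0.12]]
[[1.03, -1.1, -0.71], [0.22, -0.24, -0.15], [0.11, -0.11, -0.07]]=v @ [[-0.89, 0.95, 0.61]]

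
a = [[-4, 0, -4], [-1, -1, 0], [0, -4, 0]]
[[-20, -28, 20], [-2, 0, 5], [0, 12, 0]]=a@[[2, 3, -5], [0, -3, 0], [3, 4, 0]]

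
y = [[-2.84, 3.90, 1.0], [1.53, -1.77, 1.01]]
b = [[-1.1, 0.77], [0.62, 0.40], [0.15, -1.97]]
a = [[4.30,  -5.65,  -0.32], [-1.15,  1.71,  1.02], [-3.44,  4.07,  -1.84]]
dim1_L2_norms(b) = [1.34, 0.74, 1.98]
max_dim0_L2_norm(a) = 7.17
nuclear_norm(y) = 6.73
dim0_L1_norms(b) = [1.87, 3.14]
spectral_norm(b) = 2.21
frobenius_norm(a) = 9.36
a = b @ y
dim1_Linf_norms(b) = [1.1, 0.62, 1.97]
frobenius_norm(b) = 2.50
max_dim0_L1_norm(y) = 5.67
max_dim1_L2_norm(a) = 7.11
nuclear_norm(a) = 11.19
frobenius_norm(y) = 5.55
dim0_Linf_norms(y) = [2.84, 3.9, 1.01]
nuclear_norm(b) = 3.38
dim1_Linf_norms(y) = [3.9, 1.77]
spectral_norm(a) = 9.13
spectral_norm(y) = 5.38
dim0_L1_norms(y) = [4.37, 5.67, 2.01]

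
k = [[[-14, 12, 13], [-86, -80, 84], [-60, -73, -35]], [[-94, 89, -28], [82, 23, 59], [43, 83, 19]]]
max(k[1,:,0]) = 82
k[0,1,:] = [-86, -80, 84]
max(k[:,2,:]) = 83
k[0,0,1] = 12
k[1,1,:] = [82, 23, 59]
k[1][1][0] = 82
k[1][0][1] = 89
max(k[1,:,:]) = 89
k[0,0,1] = 12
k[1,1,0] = 82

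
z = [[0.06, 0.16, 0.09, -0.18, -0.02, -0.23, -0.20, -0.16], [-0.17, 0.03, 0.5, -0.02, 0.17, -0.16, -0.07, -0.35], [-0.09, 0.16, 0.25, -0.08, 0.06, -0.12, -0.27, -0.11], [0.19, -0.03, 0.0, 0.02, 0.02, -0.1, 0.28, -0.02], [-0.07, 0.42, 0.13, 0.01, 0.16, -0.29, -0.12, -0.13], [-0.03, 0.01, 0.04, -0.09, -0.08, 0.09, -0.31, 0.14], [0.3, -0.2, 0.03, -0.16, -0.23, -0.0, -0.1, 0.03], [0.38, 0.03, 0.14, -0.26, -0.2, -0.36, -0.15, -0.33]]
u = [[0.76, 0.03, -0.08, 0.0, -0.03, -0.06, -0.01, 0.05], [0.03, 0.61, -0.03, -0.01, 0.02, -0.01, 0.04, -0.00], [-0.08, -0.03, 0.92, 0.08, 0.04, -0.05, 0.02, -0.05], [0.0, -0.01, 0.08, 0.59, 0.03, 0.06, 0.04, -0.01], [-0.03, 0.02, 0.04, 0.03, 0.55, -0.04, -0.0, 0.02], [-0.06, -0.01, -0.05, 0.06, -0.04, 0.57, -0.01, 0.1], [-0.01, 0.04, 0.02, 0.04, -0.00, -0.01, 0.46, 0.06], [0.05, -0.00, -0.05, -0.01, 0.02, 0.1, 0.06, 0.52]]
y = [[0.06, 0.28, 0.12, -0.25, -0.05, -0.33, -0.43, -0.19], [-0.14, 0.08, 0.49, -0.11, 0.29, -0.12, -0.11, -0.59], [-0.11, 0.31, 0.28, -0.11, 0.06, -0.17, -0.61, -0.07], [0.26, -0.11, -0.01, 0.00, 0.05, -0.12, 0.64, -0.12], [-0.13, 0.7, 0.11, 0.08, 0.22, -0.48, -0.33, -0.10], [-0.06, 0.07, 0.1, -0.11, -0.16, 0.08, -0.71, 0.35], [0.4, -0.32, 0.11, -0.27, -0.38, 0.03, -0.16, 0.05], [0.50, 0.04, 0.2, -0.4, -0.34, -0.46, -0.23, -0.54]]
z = y @ u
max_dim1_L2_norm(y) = 1.06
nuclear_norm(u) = 4.98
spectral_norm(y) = 1.61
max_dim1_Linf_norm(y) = 0.71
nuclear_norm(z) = 3.03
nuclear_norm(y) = 4.84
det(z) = 0.00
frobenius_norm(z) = 1.49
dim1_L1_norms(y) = [1.71, 1.93, 1.72, 1.31, 2.15, 1.64, 1.72, 2.71]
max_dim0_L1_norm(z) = 1.5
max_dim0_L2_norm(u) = 0.93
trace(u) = 4.98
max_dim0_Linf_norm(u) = 0.92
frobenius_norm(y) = 2.37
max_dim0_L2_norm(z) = 0.6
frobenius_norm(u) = 1.83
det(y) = -0.00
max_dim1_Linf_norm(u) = 0.92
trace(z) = 0.18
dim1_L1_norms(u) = [1.02, 0.75, 1.27, 0.82, 0.73, 0.9, 0.64, 0.81]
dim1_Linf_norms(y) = [0.43, 0.59, 0.61, 0.64, 0.7, 0.71, 0.4, 0.54]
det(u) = 0.02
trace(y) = 0.02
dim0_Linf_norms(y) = [0.5, 0.7, 0.49, 0.4, 0.38, 0.48, 0.71, 0.59]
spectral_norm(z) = 1.05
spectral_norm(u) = 0.99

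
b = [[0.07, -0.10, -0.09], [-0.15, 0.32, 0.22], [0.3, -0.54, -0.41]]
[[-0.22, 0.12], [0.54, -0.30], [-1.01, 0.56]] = b @ [[-0.26,0.14],  [-0.05,0.03],  [2.34,-1.3]]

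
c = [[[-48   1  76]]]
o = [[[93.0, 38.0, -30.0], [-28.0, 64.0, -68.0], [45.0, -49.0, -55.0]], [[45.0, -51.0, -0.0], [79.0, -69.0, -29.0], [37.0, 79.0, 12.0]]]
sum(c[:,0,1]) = 1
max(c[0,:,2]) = 76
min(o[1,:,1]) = -69.0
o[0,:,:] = [[93.0, 38.0, -30.0], [-28.0, 64.0, -68.0], [45.0, -49.0, -55.0]]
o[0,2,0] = 45.0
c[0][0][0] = -48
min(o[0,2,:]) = -55.0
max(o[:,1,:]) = 79.0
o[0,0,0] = 93.0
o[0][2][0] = 45.0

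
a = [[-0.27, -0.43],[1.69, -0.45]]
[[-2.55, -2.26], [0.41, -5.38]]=a @ [[1.56, -1.53], [4.94, 6.21]]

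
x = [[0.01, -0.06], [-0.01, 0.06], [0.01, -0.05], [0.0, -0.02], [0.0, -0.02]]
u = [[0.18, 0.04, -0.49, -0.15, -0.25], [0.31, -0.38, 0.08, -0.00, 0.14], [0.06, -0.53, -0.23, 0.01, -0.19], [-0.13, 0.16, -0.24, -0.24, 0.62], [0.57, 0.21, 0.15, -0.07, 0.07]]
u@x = [[-0.0, 0.02], [0.01, -0.05], [0.0, -0.02], [-0.01, 0.02], [0.01, -0.03]]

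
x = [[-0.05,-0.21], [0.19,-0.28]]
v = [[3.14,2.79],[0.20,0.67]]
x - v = [[-3.19,  -3.0],  [-0.01,  -0.95]]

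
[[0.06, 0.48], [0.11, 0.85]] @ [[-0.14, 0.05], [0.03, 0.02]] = [[0.01, 0.01],[0.01, 0.02]]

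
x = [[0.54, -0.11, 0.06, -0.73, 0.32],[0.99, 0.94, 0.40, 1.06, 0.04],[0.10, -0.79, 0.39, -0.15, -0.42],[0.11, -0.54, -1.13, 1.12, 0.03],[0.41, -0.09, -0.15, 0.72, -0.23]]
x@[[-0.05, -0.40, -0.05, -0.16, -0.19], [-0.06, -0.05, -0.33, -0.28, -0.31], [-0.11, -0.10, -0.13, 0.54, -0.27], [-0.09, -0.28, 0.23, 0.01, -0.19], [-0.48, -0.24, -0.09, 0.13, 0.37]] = [[-0.11, -0.09, -0.20, 0.01, 0.17], [-0.26, -0.79, -0.17, -0.19, -0.77], [0.21, 0.10, 0.21, 0.36, -0.01], [0.04, -0.22, 0.57, -0.46, 0.25], [0.05, -0.29, 0.22, -0.14, -0.23]]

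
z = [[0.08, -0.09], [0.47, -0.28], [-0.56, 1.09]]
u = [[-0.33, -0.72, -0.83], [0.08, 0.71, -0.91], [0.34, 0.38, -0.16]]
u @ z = [[0.10, -0.67], [0.85, -1.2], [0.30, -0.31]]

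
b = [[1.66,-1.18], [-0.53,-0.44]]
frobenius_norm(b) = 2.15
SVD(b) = [[-1.00, 0.1],[0.10, 1.00]] @ diag([2.045253709696656, 0.6629006433637454]) @ [[-0.83, 0.55], [-0.55, -0.83]]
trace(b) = 1.22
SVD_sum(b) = [[1.70,-1.13], [-0.16,0.11]] + [[-0.04, -0.05], [-0.37, -0.55]]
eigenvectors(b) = [[0.98, 0.45], [-0.22, 0.89]]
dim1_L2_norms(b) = [2.04, 0.69]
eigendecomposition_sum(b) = [[1.73, -0.86], [-0.39, 0.19]] + [[-0.07, -0.32], [-0.14, -0.63]]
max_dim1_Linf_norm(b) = 1.66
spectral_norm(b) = 2.05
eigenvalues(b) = [1.92, -0.7]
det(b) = -1.36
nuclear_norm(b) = 2.71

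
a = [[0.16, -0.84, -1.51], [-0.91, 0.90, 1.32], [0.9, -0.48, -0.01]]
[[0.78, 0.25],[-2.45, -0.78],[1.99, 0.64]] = a @ [[2.34,0.75], [0.25,0.08], [-0.41,-0.13]]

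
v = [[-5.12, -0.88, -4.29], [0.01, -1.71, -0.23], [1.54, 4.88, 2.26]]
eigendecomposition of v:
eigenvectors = [[0.98,  0.59,  -0.68], [-0.02,  0.08,  -0.26], [-0.22,  -0.81,  0.69]]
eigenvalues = [-4.15, 0.65, -1.07]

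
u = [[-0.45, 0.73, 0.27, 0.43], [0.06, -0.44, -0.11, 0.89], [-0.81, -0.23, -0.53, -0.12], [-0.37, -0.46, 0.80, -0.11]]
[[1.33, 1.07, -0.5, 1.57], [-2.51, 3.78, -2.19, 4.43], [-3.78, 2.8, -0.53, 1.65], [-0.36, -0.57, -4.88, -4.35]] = u@[[2.43, -2.29, 2.34, -0.14], [3.14, -1.27, 2.99, 0.82], [2.32, -2.02, -3.52, -4.36], [-1.14, 3.52, -1.57, 4.85]]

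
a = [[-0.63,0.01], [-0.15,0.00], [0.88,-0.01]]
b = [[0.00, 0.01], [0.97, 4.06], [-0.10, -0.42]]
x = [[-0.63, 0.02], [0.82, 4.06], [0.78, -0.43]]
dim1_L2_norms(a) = [0.63, 0.15, 0.88]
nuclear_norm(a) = 1.10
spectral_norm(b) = 4.20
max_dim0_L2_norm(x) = 4.08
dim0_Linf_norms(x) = [0.82, 4.06]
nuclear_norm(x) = 5.20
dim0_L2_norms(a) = [1.09, 0.01]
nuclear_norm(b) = 4.20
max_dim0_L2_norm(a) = 1.09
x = b + a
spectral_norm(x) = 4.15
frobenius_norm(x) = 4.28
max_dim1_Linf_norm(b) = 4.06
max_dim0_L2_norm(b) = 4.08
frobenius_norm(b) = 4.20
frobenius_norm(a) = 1.09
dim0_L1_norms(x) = [2.23, 4.51]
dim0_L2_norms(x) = [1.3, 4.08]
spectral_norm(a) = 1.09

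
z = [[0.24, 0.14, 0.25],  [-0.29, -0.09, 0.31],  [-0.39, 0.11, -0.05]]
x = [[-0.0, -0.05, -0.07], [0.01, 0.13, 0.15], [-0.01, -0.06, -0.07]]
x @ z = [[0.04,-0.00,-0.01],[-0.09,0.01,0.04],[0.04,-0.0,-0.02]]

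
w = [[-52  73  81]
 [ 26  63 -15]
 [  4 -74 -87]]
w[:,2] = [81, -15, -87]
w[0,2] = 81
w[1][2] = -15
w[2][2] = -87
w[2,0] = 4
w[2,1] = -74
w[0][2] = 81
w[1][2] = -15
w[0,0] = -52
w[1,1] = 63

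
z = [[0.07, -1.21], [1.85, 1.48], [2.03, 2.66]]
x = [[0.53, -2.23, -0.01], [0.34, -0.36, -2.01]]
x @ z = [[-4.11, -3.97], [-4.72, -6.29]]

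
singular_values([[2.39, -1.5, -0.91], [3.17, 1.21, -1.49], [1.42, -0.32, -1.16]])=[4.68, 1.95, 0.48]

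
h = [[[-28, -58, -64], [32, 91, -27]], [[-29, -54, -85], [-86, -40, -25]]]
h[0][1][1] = 91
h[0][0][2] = -64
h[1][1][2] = -25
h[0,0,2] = -64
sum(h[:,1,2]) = -52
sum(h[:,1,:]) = -55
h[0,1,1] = 91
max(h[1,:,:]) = -25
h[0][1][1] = 91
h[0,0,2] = -64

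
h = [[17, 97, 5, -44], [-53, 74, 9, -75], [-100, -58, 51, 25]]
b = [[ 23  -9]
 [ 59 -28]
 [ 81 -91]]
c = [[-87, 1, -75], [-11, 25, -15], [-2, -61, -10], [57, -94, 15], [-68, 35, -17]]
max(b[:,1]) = -9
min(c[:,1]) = -94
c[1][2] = -15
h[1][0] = -53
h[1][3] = -75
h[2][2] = 51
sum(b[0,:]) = 14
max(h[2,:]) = 51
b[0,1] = -9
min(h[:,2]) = 5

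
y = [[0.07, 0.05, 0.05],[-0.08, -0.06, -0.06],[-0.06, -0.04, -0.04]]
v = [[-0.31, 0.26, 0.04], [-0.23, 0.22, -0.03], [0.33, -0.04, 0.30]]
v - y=[[-0.38, 0.21, -0.01], [-0.15, 0.28, 0.03], [0.39, 0.0, 0.34]]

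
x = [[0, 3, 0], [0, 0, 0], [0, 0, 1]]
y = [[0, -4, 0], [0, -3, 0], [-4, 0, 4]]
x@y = [[0, -9, 0], [0, 0, 0], [-4, 0, 4]]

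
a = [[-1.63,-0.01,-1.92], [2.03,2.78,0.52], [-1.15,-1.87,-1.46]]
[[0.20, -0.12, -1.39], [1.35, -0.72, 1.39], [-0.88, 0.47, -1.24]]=a @ [[-0.08, 0.05, 0.43], [0.55, -0.3, 0.12], [-0.04, 0.02, 0.36]]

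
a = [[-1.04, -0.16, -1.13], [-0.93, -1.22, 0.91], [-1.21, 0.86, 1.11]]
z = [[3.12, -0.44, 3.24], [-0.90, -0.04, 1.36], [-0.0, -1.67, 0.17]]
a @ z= [[-3.10, 2.35, -3.78], [-1.80, -1.06, -4.52], [-4.55, -1.36, -2.56]]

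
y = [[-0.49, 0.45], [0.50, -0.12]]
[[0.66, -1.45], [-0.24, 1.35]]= y@[[-0.17, 2.62], [1.28, -0.37]]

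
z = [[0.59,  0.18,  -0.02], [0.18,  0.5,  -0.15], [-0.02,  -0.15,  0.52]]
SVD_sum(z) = [[0.33, 0.32, -0.21],[0.32, 0.32, -0.21],[-0.21, -0.21, 0.14]] + [[0.21, -0.04, 0.25], [-0.04, 0.01, -0.05], [0.25, -0.05, 0.31]] + [[0.06, -0.1, -0.06], [-0.10, 0.17, 0.11], [-0.06, 0.11, 0.07]]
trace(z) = 1.61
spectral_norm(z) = 0.78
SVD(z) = [[-0.65, 0.62, -0.44], [-0.64, -0.13, 0.76], [0.42, 0.77, 0.48]] @ diag([0.7804897981173478, 0.5285357836626092, 0.30097441822004306]) @ [[-0.65, -0.64, 0.42],[0.62, -0.13, 0.77],[-0.44, 0.76, 0.48]]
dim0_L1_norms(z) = [0.79, 0.83, 0.69]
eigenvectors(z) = [[-0.65,-0.62,-0.44], [-0.64,0.13,0.76], [0.42,-0.77,0.48]]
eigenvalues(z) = [0.78, 0.53, 0.3]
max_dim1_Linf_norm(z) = 0.59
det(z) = 0.12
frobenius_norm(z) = 0.99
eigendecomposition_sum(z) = [[0.33,  0.32,  -0.21], [0.32,  0.32,  -0.21], [-0.21,  -0.21,  0.14]] + [[0.21, -0.04, 0.25], [-0.04, 0.01, -0.05], [0.25, -0.05, 0.31]] + [[0.06, -0.1, -0.06], [-0.10, 0.17, 0.11], [-0.06, 0.11, 0.07]]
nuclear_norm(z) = 1.61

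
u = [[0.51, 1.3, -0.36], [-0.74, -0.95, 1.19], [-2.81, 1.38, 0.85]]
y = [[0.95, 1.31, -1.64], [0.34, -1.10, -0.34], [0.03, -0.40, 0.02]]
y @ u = [[4.12, -2.27, -0.18], [1.94, 1.02, -1.72], [0.26, 0.45, -0.47]]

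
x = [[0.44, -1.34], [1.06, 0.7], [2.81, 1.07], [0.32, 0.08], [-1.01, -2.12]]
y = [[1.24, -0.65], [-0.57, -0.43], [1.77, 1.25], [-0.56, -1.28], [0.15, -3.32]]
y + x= [[1.68,-1.99], [0.49,0.27], [4.58,2.32], [-0.24,-1.2], [-0.86,-5.44]]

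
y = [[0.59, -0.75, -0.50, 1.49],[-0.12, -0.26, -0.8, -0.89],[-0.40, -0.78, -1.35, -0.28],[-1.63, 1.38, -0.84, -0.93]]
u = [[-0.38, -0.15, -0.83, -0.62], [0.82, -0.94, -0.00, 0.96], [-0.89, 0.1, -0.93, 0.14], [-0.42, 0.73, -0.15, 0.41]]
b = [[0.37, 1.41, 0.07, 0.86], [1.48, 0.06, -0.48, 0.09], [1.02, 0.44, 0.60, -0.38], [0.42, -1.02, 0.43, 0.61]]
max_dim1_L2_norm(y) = 2.48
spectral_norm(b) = 2.03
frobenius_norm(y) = 3.70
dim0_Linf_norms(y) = [1.63, 1.38, 1.35, 1.49]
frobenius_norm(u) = 2.51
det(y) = -1.59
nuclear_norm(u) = 4.38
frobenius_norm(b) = 2.97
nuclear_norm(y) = 6.26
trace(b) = 1.64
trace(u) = -1.84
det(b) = -3.18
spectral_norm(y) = 2.92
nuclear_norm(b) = 5.65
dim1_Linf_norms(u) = [0.83, 0.96, 0.93, 0.73]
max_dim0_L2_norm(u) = 1.34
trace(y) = -1.95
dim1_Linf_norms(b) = [1.41, 1.48, 1.02, 1.02]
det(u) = 0.50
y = b @ u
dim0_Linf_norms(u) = [0.89, 0.94, 0.93, 0.96]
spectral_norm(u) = 1.93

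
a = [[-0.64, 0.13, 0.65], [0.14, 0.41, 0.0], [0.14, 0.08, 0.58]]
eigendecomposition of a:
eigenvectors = [[0.99, -0.45, 0.09], [-0.12, -0.24, -0.94], [-0.10, -0.86, 0.34]]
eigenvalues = [-0.72, 0.68, 0.4]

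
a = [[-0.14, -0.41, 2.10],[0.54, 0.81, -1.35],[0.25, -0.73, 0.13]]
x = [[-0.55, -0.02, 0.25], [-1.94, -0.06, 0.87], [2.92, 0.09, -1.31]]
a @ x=[[7.0,0.22,-3.14], [-5.81,-0.18,2.61], [1.66,0.05,-0.74]]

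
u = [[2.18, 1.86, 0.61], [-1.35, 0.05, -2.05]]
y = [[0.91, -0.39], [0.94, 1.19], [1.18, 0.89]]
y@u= [[2.51,  1.67,  1.35], [0.44,  1.81,  -1.87], [1.37,  2.24,  -1.1]]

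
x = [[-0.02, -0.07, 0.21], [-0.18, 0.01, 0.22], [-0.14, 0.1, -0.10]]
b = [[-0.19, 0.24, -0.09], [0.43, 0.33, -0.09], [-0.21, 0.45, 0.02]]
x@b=[[-0.07, 0.07, 0.01], [-0.01, 0.06, 0.02], [0.09, -0.05, 0.00]]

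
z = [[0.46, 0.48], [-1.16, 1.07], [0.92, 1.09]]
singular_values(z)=[1.6, 1.55]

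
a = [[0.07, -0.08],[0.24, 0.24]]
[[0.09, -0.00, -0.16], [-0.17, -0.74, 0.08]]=a @ [[0.24, -1.68, -0.88], [-0.93, -1.42, 1.20]]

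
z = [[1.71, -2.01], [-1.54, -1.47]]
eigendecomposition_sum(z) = [[2.08, -1.06], [-0.81, 0.41]] + [[-0.37, -0.95], [-0.73, -1.88]]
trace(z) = 0.24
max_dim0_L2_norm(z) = 2.49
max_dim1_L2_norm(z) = 2.64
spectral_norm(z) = 2.65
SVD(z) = [[0.99, 0.13], [0.13, -0.99]] @ diag([2.6468730495311905, 2.11914205745284]) @ [[0.57, -0.82], [0.82, 0.57]]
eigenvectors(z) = [[0.93,0.45], [-0.36,0.89]]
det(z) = -5.61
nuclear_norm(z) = 4.77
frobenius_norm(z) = 3.39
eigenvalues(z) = [2.49, -2.25]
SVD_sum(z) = [[1.48,  -2.16], [0.19,  -0.28]] + [[0.23, 0.15],[-1.73, -1.19]]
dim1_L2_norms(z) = [2.64, 2.13]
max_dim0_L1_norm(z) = 3.48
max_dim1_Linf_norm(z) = 2.01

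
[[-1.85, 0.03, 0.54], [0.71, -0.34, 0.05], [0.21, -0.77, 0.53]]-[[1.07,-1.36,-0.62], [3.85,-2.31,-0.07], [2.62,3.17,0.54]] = [[-2.92, 1.39, 1.16],[-3.14, 1.97, 0.12],[-2.41, -3.94, -0.01]]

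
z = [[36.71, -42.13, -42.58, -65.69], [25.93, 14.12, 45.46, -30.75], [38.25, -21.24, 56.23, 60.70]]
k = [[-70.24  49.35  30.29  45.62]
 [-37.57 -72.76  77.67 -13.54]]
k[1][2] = 77.67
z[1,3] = -30.75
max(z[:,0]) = 38.25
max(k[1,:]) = 77.67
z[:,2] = [-42.58, 45.46, 56.23]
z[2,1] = -21.24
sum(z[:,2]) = 59.11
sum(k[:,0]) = -107.81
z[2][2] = 56.23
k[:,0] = [-70.24, -37.57]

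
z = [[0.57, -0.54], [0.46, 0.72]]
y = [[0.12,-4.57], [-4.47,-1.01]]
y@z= [[-2.03, -3.36], [-3.01, 1.69]]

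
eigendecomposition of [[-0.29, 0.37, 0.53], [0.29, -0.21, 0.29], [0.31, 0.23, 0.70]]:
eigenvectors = [[-0.45, -0.83, -0.53], [-0.32, 0.55, -0.75], [-0.83, 0.1, 0.39]]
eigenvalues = [0.96, -0.6, -0.16]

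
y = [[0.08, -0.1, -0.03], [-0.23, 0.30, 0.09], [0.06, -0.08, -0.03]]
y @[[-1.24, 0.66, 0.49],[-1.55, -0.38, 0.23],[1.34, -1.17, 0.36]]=[[0.02, 0.13, 0.01], [-0.06, -0.37, -0.01], [0.01, 0.11, 0.0]]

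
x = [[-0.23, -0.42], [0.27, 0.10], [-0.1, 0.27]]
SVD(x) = [[-0.86, -0.0], [0.39, -0.66], [0.34, 0.76]] @ diag([0.5587486017879598, 0.2879236009777594]) @ [[0.48, 0.88], [-0.88, 0.48]]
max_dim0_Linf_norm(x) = 0.42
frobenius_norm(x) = 0.63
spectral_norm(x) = 0.56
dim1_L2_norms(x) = [0.48, 0.29, 0.29]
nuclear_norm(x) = 0.85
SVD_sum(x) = [[-0.23, -0.42], [0.1, 0.19], [0.09, 0.17]] + [[0.00, -0.00], [0.17, -0.09], [-0.19, 0.10]]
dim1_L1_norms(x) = [0.65, 0.37, 0.37]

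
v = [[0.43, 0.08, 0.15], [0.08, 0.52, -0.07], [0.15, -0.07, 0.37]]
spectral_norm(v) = 0.57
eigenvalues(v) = [0.21, 0.57, 0.54]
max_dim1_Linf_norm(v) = 0.52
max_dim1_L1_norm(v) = 0.67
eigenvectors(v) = [[0.61, -0.67, 0.42], [-0.32, -0.7, -0.64], [-0.72, -0.26, 0.64]]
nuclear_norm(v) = 1.32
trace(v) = 1.32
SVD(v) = [[-0.67, 0.42, -0.61], [-0.70, -0.64, 0.32], [-0.26, 0.64, 0.72]] @ diag([0.5709506001054132, 0.5377391455365982, 0.2113102543579887]) @ [[-0.67, -0.7, -0.26], [0.42, -0.64, 0.64], [-0.61, 0.32, 0.72]]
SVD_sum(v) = [[0.26, 0.27, 0.1],  [0.27, 0.28, 0.1],  [0.10, 0.10, 0.04]] + [[0.10, -0.14, 0.15], [-0.14, 0.22, -0.22], [0.15, -0.22, 0.22]] + [[0.08, -0.04, -0.09], [-0.04, 0.02, 0.05], [-0.09, 0.05, 0.11]]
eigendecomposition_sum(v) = [[0.08, -0.04, -0.09], [-0.04, 0.02, 0.05], [-0.09, 0.05, 0.11]] + [[0.26, 0.27, 0.10], [0.27, 0.28, 0.10], [0.1, 0.10, 0.04]] + [[0.1, -0.14, 0.15], [-0.14, 0.22, -0.22], [0.15, -0.22, 0.22]]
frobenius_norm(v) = 0.81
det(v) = 0.06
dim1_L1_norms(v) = [0.66, 0.67, 0.59]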